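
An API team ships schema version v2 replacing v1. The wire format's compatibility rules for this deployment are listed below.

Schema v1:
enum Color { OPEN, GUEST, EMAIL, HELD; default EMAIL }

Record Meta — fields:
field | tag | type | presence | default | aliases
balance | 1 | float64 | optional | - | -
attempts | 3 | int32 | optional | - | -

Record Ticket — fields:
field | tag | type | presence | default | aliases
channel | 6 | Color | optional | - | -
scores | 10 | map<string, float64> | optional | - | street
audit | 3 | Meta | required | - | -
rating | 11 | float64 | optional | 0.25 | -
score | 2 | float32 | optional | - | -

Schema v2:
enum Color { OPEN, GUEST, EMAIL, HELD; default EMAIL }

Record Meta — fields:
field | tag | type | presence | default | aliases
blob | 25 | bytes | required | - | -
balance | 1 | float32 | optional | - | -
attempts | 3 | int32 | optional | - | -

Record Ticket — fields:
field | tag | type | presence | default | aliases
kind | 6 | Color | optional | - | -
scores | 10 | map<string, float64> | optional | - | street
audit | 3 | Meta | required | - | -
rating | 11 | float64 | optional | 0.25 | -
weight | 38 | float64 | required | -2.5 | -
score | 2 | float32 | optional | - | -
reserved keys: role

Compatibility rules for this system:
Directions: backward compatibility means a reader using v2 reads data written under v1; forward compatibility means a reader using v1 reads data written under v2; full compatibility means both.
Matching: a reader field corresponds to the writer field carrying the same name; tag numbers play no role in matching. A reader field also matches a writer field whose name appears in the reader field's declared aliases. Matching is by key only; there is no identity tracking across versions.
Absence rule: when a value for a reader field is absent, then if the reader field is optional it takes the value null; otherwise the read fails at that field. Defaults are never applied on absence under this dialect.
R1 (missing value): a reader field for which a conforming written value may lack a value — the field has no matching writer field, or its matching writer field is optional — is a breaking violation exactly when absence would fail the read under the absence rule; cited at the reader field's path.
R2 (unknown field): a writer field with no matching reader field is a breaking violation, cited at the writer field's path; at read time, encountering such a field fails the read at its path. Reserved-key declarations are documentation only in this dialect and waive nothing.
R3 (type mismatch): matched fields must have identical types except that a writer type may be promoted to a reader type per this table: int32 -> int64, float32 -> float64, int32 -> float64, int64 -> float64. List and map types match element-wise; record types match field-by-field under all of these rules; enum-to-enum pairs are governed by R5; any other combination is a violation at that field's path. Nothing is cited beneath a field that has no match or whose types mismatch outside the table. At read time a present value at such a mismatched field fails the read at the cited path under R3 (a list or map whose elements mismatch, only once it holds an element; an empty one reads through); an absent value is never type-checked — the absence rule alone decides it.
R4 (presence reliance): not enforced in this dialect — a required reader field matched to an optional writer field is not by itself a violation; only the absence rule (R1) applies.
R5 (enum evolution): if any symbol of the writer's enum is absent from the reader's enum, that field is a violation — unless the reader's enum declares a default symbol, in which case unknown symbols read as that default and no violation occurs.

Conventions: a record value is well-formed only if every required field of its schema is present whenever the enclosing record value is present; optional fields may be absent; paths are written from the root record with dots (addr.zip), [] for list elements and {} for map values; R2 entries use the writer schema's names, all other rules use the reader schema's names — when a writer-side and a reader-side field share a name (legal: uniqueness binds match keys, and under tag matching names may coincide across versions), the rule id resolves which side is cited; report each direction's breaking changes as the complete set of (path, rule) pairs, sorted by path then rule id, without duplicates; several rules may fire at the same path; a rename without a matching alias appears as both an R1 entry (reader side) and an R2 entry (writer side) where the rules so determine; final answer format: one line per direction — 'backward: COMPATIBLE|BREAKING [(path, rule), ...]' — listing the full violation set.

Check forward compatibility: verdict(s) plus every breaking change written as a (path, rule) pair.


forward: BREAKING [(audit.blob, R2), (kind, R2), (weight, R2)]

arrows below run writer -> reader for Ticket
forward pass over Ticket, reader schema v1, writer schema v2:
  channel: no writer-side match
  scores <- scores (map<string, float64> -> map<string, float64>, writer optional)
  audit <- audit (Meta -> Meta, writer required)
  rating <- rating (float64 -> float64, writer optional)
  score <- score (float32 -> float32, writer optional)
  writer kind: unknown to reader
  writer weight: unknown to reader
  audit.balance <- audit.balance (float32 -> float64, writer optional)
  audit.attempts <- audit.attempts (int32 -> int32, writer optional)
  writer audit.blob: unknown to reader
  R2 fires at audit.blob
  R2 fires at kind
  R2 fires at weight
  => 3 violation(s): forward is BREAKING for Ticket
checking off the Ticket differences that do not matter here:
  field balance in record Meta: type float64 changed to float32 -> its effect on Ticket is confined to the backward direction, not asked


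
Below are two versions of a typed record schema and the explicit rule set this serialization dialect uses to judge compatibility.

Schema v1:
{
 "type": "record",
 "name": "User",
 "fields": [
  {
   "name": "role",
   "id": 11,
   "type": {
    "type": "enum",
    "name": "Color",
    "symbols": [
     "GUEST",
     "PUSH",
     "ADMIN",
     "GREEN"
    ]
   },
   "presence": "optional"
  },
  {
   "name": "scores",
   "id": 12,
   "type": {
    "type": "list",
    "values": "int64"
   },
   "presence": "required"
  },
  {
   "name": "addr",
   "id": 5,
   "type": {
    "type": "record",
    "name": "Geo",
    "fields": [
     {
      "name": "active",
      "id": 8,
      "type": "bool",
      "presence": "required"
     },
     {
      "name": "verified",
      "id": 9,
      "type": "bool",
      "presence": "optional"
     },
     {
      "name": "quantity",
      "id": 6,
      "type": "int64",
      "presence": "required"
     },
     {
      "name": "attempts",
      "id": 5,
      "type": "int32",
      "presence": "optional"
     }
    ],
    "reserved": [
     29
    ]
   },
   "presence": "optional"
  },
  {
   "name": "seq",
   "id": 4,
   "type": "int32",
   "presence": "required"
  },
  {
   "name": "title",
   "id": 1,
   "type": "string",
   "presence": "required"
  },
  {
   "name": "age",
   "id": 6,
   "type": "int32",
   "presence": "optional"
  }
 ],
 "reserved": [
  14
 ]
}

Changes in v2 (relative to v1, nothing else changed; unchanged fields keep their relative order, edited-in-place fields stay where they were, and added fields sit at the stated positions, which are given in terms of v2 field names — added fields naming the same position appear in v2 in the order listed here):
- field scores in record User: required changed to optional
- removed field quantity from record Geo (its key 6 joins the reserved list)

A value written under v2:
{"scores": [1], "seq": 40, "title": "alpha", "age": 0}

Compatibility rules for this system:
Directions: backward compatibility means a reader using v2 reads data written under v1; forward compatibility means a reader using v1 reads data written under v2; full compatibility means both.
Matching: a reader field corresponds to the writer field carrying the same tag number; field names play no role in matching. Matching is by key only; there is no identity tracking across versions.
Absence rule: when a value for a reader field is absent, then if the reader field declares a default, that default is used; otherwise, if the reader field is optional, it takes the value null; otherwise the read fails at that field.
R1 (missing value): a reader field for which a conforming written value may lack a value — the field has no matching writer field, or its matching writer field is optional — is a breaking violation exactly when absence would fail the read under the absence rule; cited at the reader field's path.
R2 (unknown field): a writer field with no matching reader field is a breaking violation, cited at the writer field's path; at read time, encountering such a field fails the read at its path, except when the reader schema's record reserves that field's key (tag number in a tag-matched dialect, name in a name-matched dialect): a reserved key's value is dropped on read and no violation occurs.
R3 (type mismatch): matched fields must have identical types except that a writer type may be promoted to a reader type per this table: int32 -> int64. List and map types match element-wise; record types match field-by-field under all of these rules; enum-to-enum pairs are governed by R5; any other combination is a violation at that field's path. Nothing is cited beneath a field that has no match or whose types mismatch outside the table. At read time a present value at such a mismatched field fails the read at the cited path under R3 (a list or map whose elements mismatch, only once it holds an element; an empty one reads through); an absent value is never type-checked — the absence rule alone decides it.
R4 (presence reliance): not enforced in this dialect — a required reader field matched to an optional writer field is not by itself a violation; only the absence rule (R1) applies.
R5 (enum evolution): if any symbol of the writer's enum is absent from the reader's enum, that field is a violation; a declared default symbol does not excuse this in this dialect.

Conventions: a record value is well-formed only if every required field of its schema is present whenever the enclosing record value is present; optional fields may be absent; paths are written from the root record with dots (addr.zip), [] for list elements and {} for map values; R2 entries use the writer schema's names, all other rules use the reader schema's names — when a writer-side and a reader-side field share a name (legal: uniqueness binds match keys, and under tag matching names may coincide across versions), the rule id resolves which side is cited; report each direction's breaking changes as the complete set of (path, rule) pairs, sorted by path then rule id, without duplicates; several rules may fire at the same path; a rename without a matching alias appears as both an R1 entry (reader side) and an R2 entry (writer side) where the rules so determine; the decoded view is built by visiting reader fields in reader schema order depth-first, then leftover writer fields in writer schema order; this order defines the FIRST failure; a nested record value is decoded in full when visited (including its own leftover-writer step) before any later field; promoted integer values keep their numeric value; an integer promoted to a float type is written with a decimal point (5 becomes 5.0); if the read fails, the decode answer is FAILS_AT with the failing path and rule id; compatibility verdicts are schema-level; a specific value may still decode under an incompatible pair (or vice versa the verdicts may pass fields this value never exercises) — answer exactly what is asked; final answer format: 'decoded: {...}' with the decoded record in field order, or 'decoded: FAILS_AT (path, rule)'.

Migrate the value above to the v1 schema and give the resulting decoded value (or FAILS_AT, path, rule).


decoded: {"role": null, "scores": [1], "addr": null, "seq": 40, "title": "alpha", "age": 0}

in User below, arrows point writer -> reader
decode walk for User under reader schema v1:
  role := null (absent, optional -> null)
  scores := [1]
  addr := null (absent, optional -> null)
  seq := 40
  title := "alpha"
  age := 0
  => decoded: {"role": null, "scores": [1], "addr": null, "seq": 40, "title": "alpha", "age": 0}
remaining User differences; none change what is asked:
  field scores in record User: required changed to optional -> a verdict-level change on User — the shown value reads the same
  removed field quantity from record Geo (its key 6 joins the reserved list) -> a verdict-level change on User — the shown value reads the same


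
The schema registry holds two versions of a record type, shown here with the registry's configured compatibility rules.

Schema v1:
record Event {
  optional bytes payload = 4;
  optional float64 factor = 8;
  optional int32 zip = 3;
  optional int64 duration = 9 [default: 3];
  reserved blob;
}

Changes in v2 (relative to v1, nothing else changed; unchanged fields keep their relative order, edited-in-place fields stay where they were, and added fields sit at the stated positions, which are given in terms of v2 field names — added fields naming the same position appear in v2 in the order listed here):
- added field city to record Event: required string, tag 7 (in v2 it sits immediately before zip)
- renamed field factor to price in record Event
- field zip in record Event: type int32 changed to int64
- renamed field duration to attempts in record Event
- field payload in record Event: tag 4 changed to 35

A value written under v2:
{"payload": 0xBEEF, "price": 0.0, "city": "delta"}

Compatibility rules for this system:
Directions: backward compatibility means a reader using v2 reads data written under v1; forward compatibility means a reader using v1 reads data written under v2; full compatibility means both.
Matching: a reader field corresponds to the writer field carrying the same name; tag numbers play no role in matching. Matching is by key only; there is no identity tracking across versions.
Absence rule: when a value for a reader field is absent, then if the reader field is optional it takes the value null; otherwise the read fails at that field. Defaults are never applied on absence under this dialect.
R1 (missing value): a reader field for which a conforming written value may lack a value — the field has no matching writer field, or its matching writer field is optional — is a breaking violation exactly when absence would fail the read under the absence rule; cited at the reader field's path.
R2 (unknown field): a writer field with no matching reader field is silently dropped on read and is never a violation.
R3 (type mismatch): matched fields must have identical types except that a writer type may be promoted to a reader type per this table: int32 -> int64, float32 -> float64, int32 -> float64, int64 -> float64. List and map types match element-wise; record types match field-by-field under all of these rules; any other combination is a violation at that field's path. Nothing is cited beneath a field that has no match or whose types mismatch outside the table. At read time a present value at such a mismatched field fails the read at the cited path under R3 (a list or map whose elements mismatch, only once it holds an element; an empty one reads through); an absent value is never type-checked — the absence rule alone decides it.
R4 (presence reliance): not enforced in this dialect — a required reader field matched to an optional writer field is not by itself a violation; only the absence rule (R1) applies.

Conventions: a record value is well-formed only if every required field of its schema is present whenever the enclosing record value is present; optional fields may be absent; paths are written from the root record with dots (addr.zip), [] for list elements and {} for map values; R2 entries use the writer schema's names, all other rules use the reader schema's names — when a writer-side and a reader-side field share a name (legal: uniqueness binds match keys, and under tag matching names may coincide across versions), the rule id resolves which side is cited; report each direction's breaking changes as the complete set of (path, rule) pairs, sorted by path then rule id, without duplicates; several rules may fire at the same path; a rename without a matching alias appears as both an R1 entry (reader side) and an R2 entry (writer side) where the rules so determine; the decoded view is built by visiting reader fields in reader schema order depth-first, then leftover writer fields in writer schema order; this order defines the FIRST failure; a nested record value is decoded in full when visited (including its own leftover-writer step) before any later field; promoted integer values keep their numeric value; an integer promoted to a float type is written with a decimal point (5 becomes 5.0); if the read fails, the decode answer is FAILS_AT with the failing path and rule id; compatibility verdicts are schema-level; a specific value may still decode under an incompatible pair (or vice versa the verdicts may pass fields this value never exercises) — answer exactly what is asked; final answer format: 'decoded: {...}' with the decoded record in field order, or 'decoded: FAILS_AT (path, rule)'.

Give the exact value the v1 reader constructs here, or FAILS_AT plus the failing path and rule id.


decoded: {"payload": 0xBEEF, "factor": null, "zip": null, "duration": null}

the writer's type comes first in each Event pair
decoding the Event value with the v1 reader:
  payload := 0xBEEF
  factor := null (absent, optional -> null)
  zip := null (absent, optional -> null)
  duration := null (absent, optional -> null)
  writer price: unknown -> dropped
  writer city: unknown -> dropped
  => decoded: {"payload": 0xBEEF, "factor": null, "zip": null, "duration": null}
remaining Event differences; none change what is asked:
  added field city to record Event: required string, tag 7 (in v2 it sits immediately before zip) -> schema-level compatibility only; this Event value's decode is unchanged
  field zip in record Event: type int32 changed to int64 -> schema-level compatibility only; this Event value's decode is unchanged
  renamed field duration to attempts in record Event -> triggers nothing under the printed rules; the Event answer is the same either way
  field payload in record Event: tag 4 changed to 35 -> triggers nothing under the printed rules; the Event answer is the same either way


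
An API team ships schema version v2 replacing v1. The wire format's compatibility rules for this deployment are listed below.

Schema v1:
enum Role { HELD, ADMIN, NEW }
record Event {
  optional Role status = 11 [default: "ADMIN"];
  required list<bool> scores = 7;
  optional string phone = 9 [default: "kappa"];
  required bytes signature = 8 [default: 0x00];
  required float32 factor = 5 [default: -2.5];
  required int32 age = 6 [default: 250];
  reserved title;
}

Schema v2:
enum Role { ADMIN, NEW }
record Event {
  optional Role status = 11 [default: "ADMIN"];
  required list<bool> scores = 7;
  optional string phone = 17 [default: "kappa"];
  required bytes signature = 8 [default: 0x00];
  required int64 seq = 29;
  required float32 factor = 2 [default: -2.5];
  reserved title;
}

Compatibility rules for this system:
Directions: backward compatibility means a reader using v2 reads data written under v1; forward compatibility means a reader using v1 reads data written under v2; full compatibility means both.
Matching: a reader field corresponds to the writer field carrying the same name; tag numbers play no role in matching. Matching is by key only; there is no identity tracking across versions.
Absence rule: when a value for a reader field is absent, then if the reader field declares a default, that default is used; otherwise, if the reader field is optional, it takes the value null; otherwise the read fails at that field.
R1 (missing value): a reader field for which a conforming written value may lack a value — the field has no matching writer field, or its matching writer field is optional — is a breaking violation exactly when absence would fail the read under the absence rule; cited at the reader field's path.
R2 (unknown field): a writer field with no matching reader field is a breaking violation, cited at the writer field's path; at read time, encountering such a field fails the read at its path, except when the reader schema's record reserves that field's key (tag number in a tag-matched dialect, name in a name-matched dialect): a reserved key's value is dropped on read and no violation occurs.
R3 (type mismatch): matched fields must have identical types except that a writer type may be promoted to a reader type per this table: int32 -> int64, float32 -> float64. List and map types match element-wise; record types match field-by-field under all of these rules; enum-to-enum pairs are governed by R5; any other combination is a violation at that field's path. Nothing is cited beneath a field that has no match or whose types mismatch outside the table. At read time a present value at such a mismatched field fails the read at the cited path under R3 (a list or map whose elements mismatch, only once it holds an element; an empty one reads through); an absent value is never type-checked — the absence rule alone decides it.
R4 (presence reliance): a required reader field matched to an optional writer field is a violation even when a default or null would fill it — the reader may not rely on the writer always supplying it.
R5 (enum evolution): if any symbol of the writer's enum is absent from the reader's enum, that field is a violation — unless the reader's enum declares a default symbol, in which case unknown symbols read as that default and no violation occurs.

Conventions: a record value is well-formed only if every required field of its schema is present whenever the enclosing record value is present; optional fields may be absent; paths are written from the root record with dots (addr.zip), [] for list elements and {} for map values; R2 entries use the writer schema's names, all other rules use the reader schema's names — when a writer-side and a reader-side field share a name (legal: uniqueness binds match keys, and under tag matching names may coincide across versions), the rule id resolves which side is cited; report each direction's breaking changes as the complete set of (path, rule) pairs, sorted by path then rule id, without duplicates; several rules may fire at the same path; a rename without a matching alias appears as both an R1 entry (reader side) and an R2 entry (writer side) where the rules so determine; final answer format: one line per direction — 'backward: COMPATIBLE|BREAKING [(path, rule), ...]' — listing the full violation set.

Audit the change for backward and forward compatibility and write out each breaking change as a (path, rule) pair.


backward: BREAKING [(age, R2), (seq, R1), (status, R5)]; forward: BREAKING [(seq, R2)]

each type pair in Event: writer, then reader
backward analysis of Event with v2 as reader and v1 as writer:
  status: paired with writer status (Role -> Role; writer optional)
  scores: paired with writer scores (list<bool> -> list<bool>; writer required)
  phone: paired with writer phone (string -> string; writer optional)
  signature: paired with writer signature (bytes -> bytes; writer required)
  no writer field matches reader seq
  factor: paired with writer factor (float32 -> float32; writer required)
  age (writer side), unknown to reader
  violation R2 at age
  violation R1 at seq
  violation R5 at status
  backward on Event therefore BREAKING (3)
forward analysis of Event with v1 as reader and v2 as writer:
  status: paired with writer status (Role -> Role; writer optional)
  scores: paired with writer scores (list<bool> -> list<bool>; writer required)
  phone: paired with writer phone (string -> string; writer optional)
  signature: paired with writer signature (bytes -> bytes; writer required)
  factor: paired with writer factor (float32 -> float32; writer required)
  no writer field matches reader age
  seq (writer side), unknown to reader
  violation R2 at seq
  forward on Event therefore BREAKING (1)


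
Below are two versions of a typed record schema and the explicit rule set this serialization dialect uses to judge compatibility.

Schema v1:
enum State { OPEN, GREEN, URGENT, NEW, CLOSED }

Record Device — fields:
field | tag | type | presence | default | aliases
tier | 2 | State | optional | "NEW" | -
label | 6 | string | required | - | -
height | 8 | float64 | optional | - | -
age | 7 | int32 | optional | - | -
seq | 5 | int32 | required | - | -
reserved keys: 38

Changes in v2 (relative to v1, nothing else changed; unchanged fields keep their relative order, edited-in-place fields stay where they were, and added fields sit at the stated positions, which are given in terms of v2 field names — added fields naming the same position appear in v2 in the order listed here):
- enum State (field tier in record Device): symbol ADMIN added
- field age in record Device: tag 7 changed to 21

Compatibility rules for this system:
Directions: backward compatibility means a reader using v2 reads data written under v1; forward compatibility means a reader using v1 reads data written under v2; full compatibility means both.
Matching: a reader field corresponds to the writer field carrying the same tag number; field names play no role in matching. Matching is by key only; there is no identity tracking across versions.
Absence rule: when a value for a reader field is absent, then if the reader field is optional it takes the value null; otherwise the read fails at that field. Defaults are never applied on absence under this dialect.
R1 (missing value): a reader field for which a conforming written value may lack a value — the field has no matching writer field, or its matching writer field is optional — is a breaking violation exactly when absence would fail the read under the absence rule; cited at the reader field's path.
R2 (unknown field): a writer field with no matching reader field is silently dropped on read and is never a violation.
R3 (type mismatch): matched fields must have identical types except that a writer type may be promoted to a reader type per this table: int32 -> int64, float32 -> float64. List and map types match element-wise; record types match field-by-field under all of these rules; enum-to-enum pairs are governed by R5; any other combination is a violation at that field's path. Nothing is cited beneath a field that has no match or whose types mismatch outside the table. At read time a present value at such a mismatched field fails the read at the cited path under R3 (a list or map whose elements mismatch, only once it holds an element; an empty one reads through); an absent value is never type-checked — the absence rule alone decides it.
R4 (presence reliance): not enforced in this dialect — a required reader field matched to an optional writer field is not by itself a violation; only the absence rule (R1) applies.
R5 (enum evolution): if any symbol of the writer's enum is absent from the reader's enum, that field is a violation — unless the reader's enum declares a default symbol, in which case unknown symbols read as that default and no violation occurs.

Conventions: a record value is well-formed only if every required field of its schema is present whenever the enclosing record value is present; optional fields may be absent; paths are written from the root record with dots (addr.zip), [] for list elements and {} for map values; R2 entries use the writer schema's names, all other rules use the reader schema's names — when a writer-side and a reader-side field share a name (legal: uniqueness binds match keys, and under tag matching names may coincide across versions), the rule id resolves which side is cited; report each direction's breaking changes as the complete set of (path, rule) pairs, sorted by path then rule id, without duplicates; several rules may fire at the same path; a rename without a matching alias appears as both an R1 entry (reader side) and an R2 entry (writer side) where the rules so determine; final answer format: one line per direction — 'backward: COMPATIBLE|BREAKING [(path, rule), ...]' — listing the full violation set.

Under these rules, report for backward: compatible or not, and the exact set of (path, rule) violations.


backward: COMPATIBLE []

the writer's type comes first in each Device pair
checking backward for Device: reader v2 against writer v1:
  State -> State, writer optional: tier aligns to tier
  string -> string, writer required: label aligns to label
  float64 -> float64, writer optional: height aligns to height
  age: no writer-side match
  int32 -> int32, writer required: seq aligns to seq
  writer field age has no reader counterpart
  => backward verdict for Device: COMPATIBLE, no violations
checking off the Device differences that do not matter here:
  enum State (field tier in record Device): symbol ADMIN added -> affects forward compatibility only, which is not asked
  field age in record Device: tag 7 changed to 21 -> inert for the asked Device verdict: nothing fires


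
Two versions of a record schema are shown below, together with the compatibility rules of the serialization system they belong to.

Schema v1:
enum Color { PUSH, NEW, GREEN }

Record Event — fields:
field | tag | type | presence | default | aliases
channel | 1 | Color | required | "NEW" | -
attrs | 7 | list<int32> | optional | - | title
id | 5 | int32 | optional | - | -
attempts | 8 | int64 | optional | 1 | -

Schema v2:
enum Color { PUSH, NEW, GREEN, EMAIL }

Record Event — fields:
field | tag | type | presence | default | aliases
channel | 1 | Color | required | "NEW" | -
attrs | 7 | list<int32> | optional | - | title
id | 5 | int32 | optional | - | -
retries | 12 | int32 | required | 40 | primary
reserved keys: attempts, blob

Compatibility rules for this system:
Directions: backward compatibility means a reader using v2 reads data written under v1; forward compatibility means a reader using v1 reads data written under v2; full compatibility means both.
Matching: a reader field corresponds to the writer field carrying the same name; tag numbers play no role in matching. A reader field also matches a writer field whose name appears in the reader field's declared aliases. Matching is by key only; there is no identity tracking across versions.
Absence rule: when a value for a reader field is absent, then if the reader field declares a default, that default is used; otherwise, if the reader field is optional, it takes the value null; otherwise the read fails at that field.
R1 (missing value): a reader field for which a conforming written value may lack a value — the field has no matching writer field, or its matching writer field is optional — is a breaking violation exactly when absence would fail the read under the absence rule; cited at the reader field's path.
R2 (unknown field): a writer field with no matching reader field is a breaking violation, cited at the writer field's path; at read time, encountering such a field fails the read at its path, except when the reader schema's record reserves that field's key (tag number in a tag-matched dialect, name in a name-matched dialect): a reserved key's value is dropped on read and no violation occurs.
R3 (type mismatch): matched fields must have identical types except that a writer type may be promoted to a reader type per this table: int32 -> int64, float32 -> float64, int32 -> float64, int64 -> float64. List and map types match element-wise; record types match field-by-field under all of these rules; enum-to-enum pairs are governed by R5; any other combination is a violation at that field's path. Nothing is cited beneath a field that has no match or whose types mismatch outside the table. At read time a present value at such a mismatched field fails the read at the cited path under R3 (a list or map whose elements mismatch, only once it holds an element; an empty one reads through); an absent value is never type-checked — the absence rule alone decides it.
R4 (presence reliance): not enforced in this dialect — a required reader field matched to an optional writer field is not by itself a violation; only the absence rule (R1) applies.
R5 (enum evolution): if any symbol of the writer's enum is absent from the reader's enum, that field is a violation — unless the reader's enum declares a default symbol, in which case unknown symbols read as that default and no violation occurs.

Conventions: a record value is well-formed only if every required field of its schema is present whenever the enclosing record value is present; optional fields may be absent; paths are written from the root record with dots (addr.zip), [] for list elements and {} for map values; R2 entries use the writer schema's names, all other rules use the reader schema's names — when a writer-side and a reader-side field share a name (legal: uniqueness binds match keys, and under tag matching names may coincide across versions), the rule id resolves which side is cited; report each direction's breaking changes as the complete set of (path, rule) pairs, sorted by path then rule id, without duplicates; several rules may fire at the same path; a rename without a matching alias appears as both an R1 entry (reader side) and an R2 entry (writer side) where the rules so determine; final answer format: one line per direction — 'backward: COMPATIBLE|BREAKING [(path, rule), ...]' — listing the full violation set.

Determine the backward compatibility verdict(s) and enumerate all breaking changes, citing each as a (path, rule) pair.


arrows below run writer -> reader for Event
backward pass over Event, reader schema v2, writer schema v1:
  channel: paired with writer channel (Color -> Color; writer required)
  attrs: paired with writer attrs (list<int32> -> list<int32>; writer optional)
  id: paired with writer id (int32 -> int32; writer optional)
  retries: no writer-side match
  attempts (writer side), unknown to reader
  => backward: COMPATIBLE
remaining Event differences; none change what is asked:
  removed field attempts from record Event (its key "attempts" joins the reserved list) -> no rule fires on it in Event's dialect; the asked verdict holds
  enum Color (field channel in record Event): symbol EMAIL added -> matters only for Event's forward compatibility — outside the asked direction
  added field retries to record Event: required int32, tag 12, default 40 (in v2 it sits last) -> matters only for Event's forward compatibility — outside the asked direction

backward: COMPATIBLE []


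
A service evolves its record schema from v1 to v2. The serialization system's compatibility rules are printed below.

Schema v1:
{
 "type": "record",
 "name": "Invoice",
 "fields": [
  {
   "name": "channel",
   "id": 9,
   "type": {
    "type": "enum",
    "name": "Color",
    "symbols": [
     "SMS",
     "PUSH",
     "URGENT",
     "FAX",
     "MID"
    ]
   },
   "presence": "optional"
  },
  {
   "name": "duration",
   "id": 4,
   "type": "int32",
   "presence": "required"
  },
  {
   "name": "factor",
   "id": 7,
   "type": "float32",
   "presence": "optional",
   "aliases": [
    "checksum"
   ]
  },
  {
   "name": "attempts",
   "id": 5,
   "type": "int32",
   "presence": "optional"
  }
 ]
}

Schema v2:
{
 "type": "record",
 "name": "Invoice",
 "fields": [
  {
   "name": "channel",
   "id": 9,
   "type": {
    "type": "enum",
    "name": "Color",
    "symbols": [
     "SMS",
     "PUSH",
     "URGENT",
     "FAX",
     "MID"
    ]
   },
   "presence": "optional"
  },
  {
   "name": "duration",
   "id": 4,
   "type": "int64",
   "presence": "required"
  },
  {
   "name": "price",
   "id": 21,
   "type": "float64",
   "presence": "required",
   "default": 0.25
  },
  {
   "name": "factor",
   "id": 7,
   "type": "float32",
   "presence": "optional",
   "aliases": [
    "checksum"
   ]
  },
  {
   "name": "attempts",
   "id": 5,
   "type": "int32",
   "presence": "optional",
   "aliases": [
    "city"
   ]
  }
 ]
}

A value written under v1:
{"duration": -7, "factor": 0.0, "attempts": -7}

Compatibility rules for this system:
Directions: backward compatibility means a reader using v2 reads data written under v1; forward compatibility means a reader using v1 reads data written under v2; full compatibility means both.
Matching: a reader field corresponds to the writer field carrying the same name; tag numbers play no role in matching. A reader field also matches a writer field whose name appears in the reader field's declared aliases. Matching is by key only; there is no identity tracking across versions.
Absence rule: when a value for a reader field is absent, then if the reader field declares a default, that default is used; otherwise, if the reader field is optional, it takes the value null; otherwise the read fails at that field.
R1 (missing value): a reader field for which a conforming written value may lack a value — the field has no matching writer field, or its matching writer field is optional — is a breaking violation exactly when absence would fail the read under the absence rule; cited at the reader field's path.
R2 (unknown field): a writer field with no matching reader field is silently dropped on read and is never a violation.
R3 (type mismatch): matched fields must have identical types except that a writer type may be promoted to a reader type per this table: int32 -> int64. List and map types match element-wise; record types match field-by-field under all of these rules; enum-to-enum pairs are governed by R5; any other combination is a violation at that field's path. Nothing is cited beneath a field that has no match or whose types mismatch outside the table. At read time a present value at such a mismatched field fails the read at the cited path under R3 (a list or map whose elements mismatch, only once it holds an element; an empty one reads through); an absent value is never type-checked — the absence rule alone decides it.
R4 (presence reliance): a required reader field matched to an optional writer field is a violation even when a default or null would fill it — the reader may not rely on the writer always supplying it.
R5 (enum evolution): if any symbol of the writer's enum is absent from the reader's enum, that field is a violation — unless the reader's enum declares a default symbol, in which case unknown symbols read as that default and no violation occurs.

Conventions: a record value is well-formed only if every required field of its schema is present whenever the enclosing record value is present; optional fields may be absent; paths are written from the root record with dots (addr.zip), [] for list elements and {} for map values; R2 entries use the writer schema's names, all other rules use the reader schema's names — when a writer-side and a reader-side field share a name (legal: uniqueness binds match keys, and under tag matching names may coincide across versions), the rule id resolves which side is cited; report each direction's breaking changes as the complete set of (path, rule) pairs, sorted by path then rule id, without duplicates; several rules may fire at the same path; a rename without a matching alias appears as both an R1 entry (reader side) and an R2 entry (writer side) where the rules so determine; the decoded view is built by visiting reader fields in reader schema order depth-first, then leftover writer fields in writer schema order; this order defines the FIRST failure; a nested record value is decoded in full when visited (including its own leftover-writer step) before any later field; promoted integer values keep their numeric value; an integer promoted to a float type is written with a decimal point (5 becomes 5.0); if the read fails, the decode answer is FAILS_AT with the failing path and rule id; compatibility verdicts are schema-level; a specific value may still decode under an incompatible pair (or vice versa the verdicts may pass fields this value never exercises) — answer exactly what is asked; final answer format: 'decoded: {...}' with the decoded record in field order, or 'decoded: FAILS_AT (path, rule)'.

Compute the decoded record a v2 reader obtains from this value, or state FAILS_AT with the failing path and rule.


the writer's type comes first in each Invoice pair
migrating the Invoice value to v2:
  channel := null (missing; optional => null)
  duration := -7 (int32 -> int64)
  price := 0.25 (missing; default applied)
  factor := 0.0
  attempts := -7
  => decoded: {"channel": null, "duration": -7, "price": 0.25, "factor": 0.0, "attempts": -7}
the rest of the Invoice diff is inert for this question:
  field duration in record Invoice: type int32 changed to int64 -> affects the rule determinations only; this particular Invoice value decodes identically

decoded: {"channel": null, "duration": -7, "price": 0.25, "factor": 0.0, "attempts": -7}
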